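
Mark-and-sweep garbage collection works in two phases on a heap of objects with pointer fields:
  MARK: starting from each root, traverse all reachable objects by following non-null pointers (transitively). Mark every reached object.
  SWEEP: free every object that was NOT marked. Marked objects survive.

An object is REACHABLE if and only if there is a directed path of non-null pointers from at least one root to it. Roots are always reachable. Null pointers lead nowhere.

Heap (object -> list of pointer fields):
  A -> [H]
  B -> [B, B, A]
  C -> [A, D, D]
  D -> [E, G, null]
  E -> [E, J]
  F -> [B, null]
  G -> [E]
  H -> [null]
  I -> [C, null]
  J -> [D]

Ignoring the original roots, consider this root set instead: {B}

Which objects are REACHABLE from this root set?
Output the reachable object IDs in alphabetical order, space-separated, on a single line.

Answer: A B H

Derivation:
Roots: B
Mark B: refs=B B A, marked=B
Mark A: refs=H, marked=A B
Mark H: refs=null, marked=A B H
Unmarked (collected): C D E F G I J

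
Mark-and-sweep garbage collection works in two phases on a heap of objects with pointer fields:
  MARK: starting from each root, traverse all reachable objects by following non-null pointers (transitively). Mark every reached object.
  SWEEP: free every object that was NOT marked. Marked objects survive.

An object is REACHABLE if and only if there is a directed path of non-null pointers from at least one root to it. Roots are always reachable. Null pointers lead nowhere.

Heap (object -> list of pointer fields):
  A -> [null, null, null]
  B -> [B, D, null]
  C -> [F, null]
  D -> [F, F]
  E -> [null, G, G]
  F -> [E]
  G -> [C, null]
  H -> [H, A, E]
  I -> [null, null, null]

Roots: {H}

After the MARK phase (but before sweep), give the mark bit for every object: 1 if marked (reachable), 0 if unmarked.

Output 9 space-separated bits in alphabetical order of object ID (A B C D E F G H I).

Answer: 1 0 1 0 1 1 1 1 0

Derivation:
Roots: H
Mark H: refs=H A E, marked=H
Mark A: refs=null null null, marked=A H
Mark E: refs=null G G, marked=A E H
Mark G: refs=C null, marked=A E G H
Mark C: refs=F null, marked=A C E G H
Mark F: refs=E, marked=A C E F G H
Unmarked (collected): B D I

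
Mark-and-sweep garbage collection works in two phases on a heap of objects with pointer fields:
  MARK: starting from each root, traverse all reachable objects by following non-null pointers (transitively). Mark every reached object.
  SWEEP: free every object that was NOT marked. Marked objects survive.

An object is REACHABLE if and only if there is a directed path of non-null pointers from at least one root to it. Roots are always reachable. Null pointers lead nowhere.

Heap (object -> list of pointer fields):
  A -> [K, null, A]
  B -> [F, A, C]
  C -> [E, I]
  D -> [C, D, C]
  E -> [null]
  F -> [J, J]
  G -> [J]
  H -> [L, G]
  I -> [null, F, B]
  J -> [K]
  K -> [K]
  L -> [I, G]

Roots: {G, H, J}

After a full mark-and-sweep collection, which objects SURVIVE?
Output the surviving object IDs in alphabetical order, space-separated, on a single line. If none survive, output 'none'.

Answer: A B C E F G H I J K L

Derivation:
Roots: G H J
Mark G: refs=J, marked=G
Mark H: refs=L G, marked=G H
Mark J: refs=K, marked=G H J
Mark L: refs=I G, marked=G H J L
Mark K: refs=K, marked=G H J K L
Mark I: refs=null F B, marked=G H I J K L
Mark F: refs=J J, marked=F G H I J K L
Mark B: refs=F A C, marked=B F G H I J K L
Mark A: refs=K null A, marked=A B F G H I J K L
Mark C: refs=E I, marked=A B C F G H I J K L
Mark E: refs=null, marked=A B C E F G H I J K L
Unmarked (collected): D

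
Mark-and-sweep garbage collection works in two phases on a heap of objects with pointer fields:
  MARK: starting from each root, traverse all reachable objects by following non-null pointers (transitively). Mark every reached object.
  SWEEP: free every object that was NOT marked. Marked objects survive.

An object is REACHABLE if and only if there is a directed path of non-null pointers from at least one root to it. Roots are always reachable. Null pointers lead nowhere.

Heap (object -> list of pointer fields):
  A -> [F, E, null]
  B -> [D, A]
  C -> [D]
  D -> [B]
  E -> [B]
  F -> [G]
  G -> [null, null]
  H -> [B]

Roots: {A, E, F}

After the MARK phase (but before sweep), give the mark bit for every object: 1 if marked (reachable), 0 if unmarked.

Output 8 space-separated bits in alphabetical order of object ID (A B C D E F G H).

Answer: 1 1 0 1 1 1 1 0

Derivation:
Roots: A E F
Mark A: refs=F E null, marked=A
Mark E: refs=B, marked=A E
Mark F: refs=G, marked=A E F
Mark B: refs=D A, marked=A B E F
Mark G: refs=null null, marked=A B E F G
Mark D: refs=B, marked=A B D E F G
Unmarked (collected): C H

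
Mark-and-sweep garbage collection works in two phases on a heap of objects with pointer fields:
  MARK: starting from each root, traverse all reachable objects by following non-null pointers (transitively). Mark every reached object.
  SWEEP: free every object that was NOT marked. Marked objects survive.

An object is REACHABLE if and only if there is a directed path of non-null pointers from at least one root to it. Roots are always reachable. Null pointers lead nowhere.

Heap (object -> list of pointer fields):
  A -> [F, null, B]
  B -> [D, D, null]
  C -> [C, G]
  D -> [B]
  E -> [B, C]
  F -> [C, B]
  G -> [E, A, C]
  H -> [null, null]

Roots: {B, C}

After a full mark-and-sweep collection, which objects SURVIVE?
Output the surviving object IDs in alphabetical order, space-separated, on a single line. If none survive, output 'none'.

Answer: A B C D E F G

Derivation:
Roots: B C
Mark B: refs=D D null, marked=B
Mark C: refs=C G, marked=B C
Mark D: refs=B, marked=B C D
Mark G: refs=E A C, marked=B C D G
Mark E: refs=B C, marked=B C D E G
Mark A: refs=F null B, marked=A B C D E G
Mark F: refs=C B, marked=A B C D E F G
Unmarked (collected): H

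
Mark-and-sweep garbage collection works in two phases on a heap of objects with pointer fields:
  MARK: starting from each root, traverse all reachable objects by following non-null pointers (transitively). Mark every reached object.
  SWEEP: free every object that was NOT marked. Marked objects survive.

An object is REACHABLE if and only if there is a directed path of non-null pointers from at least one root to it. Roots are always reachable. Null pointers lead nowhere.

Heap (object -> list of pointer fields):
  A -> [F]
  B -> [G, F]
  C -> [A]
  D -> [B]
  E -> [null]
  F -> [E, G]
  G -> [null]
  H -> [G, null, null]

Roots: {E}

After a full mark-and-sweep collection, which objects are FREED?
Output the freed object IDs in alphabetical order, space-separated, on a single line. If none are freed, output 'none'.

Roots: E
Mark E: refs=null, marked=E
Unmarked (collected): A B C D F G H

Answer: A B C D F G H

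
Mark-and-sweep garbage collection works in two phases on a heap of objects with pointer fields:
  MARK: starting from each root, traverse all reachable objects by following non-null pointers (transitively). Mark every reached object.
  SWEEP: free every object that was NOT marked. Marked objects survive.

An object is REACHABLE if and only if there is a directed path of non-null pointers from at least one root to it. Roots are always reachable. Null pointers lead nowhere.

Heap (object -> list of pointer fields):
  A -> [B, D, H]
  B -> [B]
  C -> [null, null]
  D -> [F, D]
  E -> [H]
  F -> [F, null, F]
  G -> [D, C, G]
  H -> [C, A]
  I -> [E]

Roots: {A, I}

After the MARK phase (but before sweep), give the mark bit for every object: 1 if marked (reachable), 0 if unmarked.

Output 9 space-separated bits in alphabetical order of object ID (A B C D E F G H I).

Answer: 1 1 1 1 1 1 0 1 1

Derivation:
Roots: A I
Mark A: refs=B D H, marked=A
Mark I: refs=E, marked=A I
Mark B: refs=B, marked=A B I
Mark D: refs=F D, marked=A B D I
Mark H: refs=C A, marked=A B D H I
Mark E: refs=H, marked=A B D E H I
Mark F: refs=F null F, marked=A B D E F H I
Mark C: refs=null null, marked=A B C D E F H I
Unmarked (collected): G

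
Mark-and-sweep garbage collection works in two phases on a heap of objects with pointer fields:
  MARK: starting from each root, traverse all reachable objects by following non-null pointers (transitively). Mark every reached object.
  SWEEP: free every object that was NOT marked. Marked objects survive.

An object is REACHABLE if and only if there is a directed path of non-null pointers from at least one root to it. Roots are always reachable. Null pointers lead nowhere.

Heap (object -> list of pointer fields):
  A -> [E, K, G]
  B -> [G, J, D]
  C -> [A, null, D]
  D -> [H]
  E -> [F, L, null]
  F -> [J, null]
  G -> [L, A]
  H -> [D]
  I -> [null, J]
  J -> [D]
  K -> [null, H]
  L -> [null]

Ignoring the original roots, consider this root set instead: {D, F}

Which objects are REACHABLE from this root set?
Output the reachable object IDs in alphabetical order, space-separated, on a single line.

Answer: D F H J

Derivation:
Roots: D F
Mark D: refs=H, marked=D
Mark F: refs=J null, marked=D F
Mark H: refs=D, marked=D F H
Mark J: refs=D, marked=D F H J
Unmarked (collected): A B C E G I K L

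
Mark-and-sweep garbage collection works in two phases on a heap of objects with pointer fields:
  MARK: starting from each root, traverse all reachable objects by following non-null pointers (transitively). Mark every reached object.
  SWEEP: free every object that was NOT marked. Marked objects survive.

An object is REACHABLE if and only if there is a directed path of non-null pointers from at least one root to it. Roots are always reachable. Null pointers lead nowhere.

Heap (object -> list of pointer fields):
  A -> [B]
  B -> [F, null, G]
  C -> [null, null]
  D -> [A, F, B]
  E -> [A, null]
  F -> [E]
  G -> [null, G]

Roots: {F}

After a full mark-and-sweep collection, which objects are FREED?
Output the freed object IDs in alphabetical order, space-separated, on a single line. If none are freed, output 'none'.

Roots: F
Mark F: refs=E, marked=F
Mark E: refs=A null, marked=E F
Mark A: refs=B, marked=A E F
Mark B: refs=F null G, marked=A B E F
Mark G: refs=null G, marked=A B E F G
Unmarked (collected): C D

Answer: C D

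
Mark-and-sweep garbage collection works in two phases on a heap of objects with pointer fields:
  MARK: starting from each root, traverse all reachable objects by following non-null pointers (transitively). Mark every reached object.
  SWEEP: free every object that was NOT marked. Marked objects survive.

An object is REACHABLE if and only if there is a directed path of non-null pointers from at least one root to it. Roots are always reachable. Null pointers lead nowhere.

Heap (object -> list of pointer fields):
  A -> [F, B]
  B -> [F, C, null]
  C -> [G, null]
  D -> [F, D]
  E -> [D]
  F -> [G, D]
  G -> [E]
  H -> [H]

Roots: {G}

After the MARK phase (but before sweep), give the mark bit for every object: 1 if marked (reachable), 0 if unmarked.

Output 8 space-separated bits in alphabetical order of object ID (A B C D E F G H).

Roots: G
Mark G: refs=E, marked=G
Mark E: refs=D, marked=E G
Mark D: refs=F D, marked=D E G
Mark F: refs=G D, marked=D E F G
Unmarked (collected): A B C H

Answer: 0 0 0 1 1 1 1 0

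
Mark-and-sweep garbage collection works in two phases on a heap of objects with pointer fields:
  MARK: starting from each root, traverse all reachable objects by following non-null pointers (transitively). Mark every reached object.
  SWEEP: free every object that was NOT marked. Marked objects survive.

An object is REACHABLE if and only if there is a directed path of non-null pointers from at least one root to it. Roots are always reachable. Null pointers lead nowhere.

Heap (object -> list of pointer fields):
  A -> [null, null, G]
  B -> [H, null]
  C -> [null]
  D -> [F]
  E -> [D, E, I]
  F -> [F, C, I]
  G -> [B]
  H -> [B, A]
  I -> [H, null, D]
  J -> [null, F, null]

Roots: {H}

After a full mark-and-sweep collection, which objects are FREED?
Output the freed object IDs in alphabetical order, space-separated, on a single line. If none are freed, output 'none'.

Answer: C D E F I J

Derivation:
Roots: H
Mark H: refs=B A, marked=H
Mark B: refs=H null, marked=B H
Mark A: refs=null null G, marked=A B H
Mark G: refs=B, marked=A B G H
Unmarked (collected): C D E F I J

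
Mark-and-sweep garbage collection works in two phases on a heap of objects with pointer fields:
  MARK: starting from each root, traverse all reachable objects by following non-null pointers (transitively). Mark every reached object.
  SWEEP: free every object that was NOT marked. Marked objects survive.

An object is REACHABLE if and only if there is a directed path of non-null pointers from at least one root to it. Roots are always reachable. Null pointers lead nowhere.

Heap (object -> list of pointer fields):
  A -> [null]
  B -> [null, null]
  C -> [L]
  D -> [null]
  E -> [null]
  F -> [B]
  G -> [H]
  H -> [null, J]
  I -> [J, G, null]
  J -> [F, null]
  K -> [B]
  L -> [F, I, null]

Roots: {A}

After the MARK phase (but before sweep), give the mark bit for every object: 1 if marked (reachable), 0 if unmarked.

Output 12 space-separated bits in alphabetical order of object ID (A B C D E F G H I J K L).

Roots: A
Mark A: refs=null, marked=A
Unmarked (collected): B C D E F G H I J K L

Answer: 1 0 0 0 0 0 0 0 0 0 0 0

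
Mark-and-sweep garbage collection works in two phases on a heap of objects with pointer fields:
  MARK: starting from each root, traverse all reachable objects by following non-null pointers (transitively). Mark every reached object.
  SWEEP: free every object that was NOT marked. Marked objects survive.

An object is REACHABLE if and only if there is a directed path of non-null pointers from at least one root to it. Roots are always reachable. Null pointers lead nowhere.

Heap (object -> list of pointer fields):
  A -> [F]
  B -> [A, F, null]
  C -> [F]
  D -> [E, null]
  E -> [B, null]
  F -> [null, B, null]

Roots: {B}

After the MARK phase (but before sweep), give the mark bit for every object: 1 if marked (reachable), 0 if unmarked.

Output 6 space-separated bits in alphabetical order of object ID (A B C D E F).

Answer: 1 1 0 0 0 1

Derivation:
Roots: B
Mark B: refs=A F null, marked=B
Mark A: refs=F, marked=A B
Mark F: refs=null B null, marked=A B F
Unmarked (collected): C D E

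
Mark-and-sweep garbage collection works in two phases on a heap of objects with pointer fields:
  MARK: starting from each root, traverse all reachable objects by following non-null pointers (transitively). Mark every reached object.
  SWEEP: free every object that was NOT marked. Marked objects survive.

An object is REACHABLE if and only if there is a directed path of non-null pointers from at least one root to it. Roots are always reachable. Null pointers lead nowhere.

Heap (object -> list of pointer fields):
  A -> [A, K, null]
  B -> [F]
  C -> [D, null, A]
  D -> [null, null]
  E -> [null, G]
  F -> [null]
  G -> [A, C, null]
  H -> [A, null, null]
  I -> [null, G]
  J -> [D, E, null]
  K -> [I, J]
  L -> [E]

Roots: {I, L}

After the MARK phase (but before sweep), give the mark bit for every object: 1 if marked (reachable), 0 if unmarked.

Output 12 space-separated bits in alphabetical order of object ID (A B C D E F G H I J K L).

Answer: 1 0 1 1 1 0 1 0 1 1 1 1

Derivation:
Roots: I L
Mark I: refs=null G, marked=I
Mark L: refs=E, marked=I L
Mark G: refs=A C null, marked=G I L
Mark E: refs=null G, marked=E G I L
Mark A: refs=A K null, marked=A E G I L
Mark C: refs=D null A, marked=A C E G I L
Mark K: refs=I J, marked=A C E G I K L
Mark D: refs=null null, marked=A C D E G I K L
Mark J: refs=D E null, marked=A C D E G I J K L
Unmarked (collected): B F H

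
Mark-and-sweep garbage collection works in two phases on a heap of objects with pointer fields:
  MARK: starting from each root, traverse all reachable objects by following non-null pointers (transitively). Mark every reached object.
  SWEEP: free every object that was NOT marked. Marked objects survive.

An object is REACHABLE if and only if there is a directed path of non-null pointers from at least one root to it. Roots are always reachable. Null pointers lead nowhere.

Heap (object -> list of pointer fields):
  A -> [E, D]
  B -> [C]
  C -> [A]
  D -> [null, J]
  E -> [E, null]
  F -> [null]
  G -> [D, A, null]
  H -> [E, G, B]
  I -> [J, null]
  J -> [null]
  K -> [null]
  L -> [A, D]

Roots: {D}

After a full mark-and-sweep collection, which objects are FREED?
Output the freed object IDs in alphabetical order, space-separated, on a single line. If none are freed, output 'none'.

Answer: A B C E F G H I K L

Derivation:
Roots: D
Mark D: refs=null J, marked=D
Mark J: refs=null, marked=D J
Unmarked (collected): A B C E F G H I K L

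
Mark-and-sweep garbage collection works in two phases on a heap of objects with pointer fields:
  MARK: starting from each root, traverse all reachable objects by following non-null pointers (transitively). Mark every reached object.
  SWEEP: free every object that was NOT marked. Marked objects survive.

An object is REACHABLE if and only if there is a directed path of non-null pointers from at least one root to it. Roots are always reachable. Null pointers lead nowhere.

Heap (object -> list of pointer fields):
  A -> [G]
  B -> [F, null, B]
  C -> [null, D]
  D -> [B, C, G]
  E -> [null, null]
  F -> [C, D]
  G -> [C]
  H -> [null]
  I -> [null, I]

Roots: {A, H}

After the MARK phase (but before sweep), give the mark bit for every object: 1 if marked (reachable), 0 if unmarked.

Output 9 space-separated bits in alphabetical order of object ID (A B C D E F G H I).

Answer: 1 1 1 1 0 1 1 1 0

Derivation:
Roots: A H
Mark A: refs=G, marked=A
Mark H: refs=null, marked=A H
Mark G: refs=C, marked=A G H
Mark C: refs=null D, marked=A C G H
Mark D: refs=B C G, marked=A C D G H
Mark B: refs=F null B, marked=A B C D G H
Mark F: refs=C D, marked=A B C D F G H
Unmarked (collected): E I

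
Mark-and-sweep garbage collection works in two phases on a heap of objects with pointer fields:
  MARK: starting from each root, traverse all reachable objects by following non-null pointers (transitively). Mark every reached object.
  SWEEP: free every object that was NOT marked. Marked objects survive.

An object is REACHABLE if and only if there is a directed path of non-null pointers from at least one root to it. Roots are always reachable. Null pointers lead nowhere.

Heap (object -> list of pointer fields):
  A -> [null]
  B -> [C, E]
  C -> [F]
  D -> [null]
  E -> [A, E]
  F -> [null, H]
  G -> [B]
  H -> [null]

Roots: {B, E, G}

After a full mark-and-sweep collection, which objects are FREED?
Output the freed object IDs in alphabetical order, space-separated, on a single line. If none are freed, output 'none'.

Roots: B E G
Mark B: refs=C E, marked=B
Mark E: refs=A E, marked=B E
Mark G: refs=B, marked=B E G
Mark C: refs=F, marked=B C E G
Mark A: refs=null, marked=A B C E G
Mark F: refs=null H, marked=A B C E F G
Mark H: refs=null, marked=A B C E F G H
Unmarked (collected): D

Answer: D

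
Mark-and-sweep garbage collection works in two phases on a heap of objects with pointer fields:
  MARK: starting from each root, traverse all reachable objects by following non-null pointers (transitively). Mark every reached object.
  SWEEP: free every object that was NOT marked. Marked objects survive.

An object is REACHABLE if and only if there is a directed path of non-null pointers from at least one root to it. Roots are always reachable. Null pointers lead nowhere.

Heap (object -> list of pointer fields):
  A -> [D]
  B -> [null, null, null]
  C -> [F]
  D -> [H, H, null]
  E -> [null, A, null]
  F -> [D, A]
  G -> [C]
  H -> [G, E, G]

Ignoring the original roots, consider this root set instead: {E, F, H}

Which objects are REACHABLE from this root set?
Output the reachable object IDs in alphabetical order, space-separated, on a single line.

Answer: A C D E F G H

Derivation:
Roots: E F H
Mark E: refs=null A null, marked=E
Mark F: refs=D A, marked=E F
Mark H: refs=G E G, marked=E F H
Mark A: refs=D, marked=A E F H
Mark D: refs=H H null, marked=A D E F H
Mark G: refs=C, marked=A D E F G H
Mark C: refs=F, marked=A C D E F G H
Unmarked (collected): B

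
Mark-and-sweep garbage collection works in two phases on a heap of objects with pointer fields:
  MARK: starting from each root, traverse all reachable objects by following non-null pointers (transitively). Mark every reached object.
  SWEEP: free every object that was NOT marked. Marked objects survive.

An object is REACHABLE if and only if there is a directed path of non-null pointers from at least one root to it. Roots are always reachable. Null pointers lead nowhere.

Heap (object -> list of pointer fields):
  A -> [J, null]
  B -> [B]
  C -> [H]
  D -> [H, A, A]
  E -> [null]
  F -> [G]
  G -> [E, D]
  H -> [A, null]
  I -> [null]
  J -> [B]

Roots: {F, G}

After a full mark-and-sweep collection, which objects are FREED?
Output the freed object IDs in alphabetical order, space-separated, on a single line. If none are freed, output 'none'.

Answer: C I

Derivation:
Roots: F G
Mark F: refs=G, marked=F
Mark G: refs=E D, marked=F G
Mark E: refs=null, marked=E F G
Mark D: refs=H A A, marked=D E F G
Mark H: refs=A null, marked=D E F G H
Mark A: refs=J null, marked=A D E F G H
Mark J: refs=B, marked=A D E F G H J
Mark B: refs=B, marked=A B D E F G H J
Unmarked (collected): C I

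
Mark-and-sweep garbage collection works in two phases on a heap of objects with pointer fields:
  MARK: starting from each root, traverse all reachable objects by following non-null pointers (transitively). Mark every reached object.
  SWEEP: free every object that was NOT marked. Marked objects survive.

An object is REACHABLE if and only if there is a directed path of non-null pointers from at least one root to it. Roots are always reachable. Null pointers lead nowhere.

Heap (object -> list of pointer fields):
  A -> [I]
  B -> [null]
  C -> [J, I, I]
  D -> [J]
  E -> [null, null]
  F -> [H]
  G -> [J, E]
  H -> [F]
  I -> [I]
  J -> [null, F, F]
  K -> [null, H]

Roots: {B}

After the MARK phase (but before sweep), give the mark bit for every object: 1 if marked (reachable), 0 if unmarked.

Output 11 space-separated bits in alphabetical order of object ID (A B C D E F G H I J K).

Roots: B
Mark B: refs=null, marked=B
Unmarked (collected): A C D E F G H I J K

Answer: 0 1 0 0 0 0 0 0 0 0 0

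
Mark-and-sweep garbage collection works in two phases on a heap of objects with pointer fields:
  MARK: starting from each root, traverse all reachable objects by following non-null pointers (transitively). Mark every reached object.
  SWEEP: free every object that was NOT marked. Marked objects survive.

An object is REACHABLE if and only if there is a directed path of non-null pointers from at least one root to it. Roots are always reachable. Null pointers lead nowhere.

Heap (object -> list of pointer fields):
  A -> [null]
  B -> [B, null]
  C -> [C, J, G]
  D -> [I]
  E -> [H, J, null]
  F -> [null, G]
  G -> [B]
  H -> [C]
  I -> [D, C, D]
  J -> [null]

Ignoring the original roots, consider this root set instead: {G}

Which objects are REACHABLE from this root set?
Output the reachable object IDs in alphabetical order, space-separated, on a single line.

Answer: B G

Derivation:
Roots: G
Mark G: refs=B, marked=G
Mark B: refs=B null, marked=B G
Unmarked (collected): A C D E F H I J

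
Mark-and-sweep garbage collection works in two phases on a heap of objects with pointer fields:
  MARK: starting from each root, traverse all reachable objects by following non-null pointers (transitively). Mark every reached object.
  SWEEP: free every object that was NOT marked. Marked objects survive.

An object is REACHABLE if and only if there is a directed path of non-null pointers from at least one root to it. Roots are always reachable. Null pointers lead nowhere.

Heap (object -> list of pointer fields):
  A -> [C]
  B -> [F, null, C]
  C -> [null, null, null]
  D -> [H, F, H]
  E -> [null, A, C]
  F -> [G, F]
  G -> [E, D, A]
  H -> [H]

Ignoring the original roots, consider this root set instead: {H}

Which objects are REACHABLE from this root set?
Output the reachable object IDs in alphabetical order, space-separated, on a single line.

Roots: H
Mark H: refs=H, marked=H
Unmarked (collected): A B C D E F G

Answer: H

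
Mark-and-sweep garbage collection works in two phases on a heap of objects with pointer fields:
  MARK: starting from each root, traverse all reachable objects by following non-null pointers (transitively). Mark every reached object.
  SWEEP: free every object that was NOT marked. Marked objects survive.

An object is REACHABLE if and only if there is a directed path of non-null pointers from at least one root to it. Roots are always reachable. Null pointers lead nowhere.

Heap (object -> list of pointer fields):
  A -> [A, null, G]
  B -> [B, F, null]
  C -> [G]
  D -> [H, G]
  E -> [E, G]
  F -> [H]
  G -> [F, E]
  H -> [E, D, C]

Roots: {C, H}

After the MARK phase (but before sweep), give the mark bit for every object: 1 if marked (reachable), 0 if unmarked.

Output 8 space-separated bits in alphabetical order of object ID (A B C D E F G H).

Roots: C H
Mark C: refs=G, marked=C
Mark H: refs=E D C, marked=C H
Mark G: refs=F E, marked=C G H
Mark E: refs=E G, marked=C E G H
Mark D: refs=H G, marked=C D E G H
Mark F: refs=H, marked=C D E F G H
Unmarked (collected): A B

Answer: 0 0 1 1 1 1 1 1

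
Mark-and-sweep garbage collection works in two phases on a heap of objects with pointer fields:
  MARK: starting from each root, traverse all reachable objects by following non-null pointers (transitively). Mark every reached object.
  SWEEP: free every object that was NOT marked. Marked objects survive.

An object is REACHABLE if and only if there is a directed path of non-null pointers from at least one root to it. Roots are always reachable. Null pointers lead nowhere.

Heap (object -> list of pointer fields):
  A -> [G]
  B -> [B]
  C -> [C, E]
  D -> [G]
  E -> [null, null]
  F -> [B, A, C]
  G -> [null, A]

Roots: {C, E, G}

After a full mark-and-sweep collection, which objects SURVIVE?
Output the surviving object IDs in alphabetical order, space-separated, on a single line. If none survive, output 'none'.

Answer: A C E G

Derivation:
Roots: C E G
Mark C: refs=C E, marked=C
Mark E: refs=null null, marked=C E
Mark G: refs=null A, marked=C E G
Mark A: refs=G, marked=A C E G
Unmarked (collected): B D F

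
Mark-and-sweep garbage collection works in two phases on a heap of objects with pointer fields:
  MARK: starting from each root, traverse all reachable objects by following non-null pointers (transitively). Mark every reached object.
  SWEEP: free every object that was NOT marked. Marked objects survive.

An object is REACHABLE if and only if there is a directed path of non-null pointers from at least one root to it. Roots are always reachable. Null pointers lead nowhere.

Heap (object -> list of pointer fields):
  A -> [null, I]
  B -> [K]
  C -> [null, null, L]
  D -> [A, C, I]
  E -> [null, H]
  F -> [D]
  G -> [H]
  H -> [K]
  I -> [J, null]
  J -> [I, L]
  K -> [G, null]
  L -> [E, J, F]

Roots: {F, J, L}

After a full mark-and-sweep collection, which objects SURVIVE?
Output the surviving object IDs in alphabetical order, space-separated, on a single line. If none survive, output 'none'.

Roots: F J L
Mark F: refs=D, marked=F
Mark J: refs=I L, marked=F J
Mark L: refs=E J F, marked=F J L
Mark D: refs=A C I, marked=D F J L
Mark I: refs=J null, marked=D F I J L
Mark E: refs=null H, marked=D E F I J L
Mark A: refs=null I, marked=A D E F I J L
Mark C: refs=null null L, marked=A C D E F I J L
Mark H: refs=K, marked=A C D E F H I J L
Mark K: refs=G null, marked=A C D E F H I J K L
Mark G: refs=H, marked=A C D E F G H I J K L
Unmarked (collected): B

Answer: A C D E F G H I J K L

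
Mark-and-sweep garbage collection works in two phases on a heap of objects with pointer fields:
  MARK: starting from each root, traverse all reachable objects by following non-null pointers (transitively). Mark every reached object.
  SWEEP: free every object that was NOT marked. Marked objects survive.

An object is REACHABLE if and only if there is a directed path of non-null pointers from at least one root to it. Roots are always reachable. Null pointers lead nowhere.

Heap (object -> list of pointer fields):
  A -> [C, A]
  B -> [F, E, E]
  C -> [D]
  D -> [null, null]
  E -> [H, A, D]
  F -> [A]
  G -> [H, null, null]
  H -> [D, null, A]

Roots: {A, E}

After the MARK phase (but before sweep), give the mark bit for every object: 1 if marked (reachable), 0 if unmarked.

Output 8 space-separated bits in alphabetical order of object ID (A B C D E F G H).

Roots: A E
Mark A: refs=C A, marked=A
Mark E: refs=H A D, marked=A E
Mark C: refs=D, marked=A C E
Mark H: refs=D null A, marked=A C E H
Mark D: refs=null null, marked=A C D E H
Unmarked (collected): B F G

Answer: 1 0 1 1 1 0 0 1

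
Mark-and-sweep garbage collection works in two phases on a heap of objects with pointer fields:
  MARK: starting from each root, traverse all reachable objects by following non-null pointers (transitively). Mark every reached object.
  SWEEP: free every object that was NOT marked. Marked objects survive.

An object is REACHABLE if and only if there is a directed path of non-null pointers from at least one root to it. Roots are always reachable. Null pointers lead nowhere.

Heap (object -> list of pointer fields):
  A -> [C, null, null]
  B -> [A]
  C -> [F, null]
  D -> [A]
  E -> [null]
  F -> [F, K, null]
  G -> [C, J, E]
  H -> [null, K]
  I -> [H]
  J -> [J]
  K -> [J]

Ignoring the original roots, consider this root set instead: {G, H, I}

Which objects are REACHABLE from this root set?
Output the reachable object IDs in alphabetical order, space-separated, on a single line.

Roots: G H I
Mark G: refs=C J E, marked=G
Mark H: refs=null K, marked=G H
Mark I: refs=H, marked=G H I
Mark C: refs=F null, marked=C G H I
Mark J: refs=J, marked=C G H I J
Mark E: refs=null, marked=C E G H I J
Mark K: refs=J, marked=C E G H I J K
Mark F: refs=F K null, marked=C E F G H I J K
Unmarked (collected): A B D

Answer: C E F G H I J K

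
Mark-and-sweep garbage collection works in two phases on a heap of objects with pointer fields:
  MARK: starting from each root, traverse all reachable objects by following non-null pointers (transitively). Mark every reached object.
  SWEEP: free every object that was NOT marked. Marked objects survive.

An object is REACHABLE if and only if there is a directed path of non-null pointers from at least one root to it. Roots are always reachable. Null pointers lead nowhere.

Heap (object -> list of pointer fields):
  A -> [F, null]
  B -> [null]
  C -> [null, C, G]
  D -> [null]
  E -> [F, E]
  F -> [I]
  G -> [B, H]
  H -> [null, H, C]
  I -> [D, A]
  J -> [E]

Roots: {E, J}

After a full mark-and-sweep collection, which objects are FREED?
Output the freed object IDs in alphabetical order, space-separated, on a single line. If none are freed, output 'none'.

Answer: B C G H

Derivation:
Roots: E J
Mark E: refs=F E, marked=E
Mark J: refs=E, marked=E J
Mark F: refs=I, marked=E F J
Mark I: refs=D A, marked=E F I J
Mark D: refs=null, marked=D E F I J
Mark A: refs=F null, marked=A D E F I J
Unmarked (collected): B C G H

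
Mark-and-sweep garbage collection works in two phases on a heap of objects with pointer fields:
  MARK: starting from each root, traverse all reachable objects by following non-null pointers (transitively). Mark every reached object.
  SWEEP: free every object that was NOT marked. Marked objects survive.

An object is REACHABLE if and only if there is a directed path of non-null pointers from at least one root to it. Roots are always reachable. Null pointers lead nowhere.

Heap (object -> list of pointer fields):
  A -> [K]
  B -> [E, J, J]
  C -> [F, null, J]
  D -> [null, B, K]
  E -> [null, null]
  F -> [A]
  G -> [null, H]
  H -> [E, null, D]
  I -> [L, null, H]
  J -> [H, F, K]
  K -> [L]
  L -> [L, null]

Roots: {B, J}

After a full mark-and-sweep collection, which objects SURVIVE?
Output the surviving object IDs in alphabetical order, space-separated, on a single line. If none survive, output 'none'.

Answer: A B D E F H J K L

Derivation:
Roots: B J
Mark B: refs=E J J, marked=B
Mark J: refs=H F K, marked=B J
Mark E: refs=null null, marked=B E J
Mark H: refs=E null D, marked=B E H J
Mark F: refs=A, marked=B E F H J
Mark K: refs=L, marked=B E F H J K
Mark D: refs=null B K, marked=B D E F H J K
Mark A: refs=K, marked=A B D E F H J K
Mark L: refs=L null, marked=A B D E F H J K L
Unmarked (collected): C G I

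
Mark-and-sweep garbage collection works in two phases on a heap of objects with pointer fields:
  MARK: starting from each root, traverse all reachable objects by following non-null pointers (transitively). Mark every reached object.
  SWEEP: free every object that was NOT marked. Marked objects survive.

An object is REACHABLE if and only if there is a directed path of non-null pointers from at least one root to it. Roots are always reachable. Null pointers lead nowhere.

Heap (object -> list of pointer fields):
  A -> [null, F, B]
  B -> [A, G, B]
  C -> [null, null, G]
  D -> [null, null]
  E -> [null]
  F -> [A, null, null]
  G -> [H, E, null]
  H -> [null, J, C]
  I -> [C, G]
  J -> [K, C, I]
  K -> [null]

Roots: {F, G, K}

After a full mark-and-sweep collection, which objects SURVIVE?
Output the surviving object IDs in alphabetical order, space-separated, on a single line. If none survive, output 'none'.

Roots: F G K
Mark F: refs=A null null, marked=F
Mark G: refs=H E null, marked=F G
Mark K: refs=null, marked=F G K
Mark A: refs=null F B, marked=A F G K
Mark H: refs=null J C, marked=A F G H K
Mark E: refs=null, marked=A E F G H K
Mark B: refs=A G B, marked=A B E F G H K
Mark J: refs=K C I, marked=A B E F G H J K
Mark C: refs=null null G, marked=A B C E F G H J K
Mark I: refs=C G, marked=A B C E F G H I J K
Unmarked (collected): D

Answer: A B C E F G H I J K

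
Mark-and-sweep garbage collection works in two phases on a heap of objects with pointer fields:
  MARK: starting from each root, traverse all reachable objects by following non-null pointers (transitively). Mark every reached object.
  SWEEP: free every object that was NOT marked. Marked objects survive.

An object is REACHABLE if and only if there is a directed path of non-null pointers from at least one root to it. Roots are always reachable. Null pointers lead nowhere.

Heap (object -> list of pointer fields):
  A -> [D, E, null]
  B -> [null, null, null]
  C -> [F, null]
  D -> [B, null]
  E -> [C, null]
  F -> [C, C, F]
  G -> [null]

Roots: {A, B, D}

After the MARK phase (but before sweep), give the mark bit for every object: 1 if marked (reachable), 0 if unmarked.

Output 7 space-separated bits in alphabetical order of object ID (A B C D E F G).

Roots: A B D
Mark A: refs=D E null, marked=A
Mark B: refs=null null null, marked=A B
Mark D: refs=B null, marked=A B D
Mark E: refs=C null, marked=A B D E
Mark C: refs=F null, marked=A B C D E
Mark F: refs=C C F, marked=A B C D E F
Unmarked (collected): G

Answer: 1 1 1 1 1 1 0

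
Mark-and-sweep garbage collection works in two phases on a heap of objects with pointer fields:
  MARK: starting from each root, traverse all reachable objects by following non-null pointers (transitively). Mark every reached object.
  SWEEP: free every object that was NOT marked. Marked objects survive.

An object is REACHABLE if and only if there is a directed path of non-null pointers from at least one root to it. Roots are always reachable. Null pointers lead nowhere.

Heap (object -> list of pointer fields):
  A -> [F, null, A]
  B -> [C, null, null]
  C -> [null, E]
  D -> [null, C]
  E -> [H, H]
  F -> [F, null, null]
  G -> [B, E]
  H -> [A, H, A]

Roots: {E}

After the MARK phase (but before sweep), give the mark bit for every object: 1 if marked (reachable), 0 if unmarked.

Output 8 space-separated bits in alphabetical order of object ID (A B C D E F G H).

Roots: E
Mark E: refs=H H, marked=E
Mark H: refs=A H A, marked=E H
Mark A: refs=F null A, marked=A E H
Mark F: refs=F null null, marked=A E F H
Unmarked (collected): B C D G

Answer: 1 0 0 0 1 1 0 1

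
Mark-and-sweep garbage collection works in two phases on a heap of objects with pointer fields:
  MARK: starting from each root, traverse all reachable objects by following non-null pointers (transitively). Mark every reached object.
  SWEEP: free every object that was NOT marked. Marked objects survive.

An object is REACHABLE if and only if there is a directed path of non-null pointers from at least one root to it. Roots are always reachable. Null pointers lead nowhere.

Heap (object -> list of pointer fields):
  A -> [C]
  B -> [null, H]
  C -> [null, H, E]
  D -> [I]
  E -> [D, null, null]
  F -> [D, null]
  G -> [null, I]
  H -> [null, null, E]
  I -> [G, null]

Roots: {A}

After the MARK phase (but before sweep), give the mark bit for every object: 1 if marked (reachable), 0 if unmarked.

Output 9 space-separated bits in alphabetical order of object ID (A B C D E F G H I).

Roots: A
Mark A: refs=C, marked=A
Mark C: refs=null H E, marked=A C
Mark H: refs=null null E, marked=A C H
Mark E: refs=D null null, marked=A C E H
Mark D: refs=I, marked=A C D E H
Mark I: refs=G null, marked=A C D E H I
Mark G: refs=null I, marked=A C D E G H I
Unmarked (collected): B F

Answer: 1 0 1 1 1 0 1 1 1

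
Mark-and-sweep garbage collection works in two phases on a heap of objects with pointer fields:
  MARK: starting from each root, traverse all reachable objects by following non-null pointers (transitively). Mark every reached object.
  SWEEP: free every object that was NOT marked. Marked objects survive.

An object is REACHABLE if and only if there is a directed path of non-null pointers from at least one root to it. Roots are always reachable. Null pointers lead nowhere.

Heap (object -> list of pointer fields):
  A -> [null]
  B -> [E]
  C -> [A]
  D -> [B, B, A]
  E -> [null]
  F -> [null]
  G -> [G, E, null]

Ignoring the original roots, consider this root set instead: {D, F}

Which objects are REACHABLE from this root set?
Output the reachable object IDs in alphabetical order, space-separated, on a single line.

Answer: A B D E F

Derivation:
Roots: D F
Mark D: refs=B B A, marked=D
Mark F: refs=null, marked=D F
Mark B: refs=E, marked=B D F
Mark A: refs=null, marked=A B D F
Mark E: refs=null, marked=A B D E F
Unmarked (collected): C G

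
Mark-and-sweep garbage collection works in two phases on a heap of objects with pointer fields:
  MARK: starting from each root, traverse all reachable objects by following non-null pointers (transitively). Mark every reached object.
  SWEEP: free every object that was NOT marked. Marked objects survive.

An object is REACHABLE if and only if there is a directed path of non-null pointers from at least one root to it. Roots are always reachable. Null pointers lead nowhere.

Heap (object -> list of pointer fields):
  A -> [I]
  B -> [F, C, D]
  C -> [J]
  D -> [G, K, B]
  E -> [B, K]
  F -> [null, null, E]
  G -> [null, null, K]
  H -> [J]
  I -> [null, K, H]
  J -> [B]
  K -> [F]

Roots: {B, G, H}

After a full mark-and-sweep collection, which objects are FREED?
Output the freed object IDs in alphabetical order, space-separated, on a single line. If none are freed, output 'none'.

Roots: B G H
Mark B: refs=F C D, marked=B
Mark G: refs=null null K, marked=B G
Mark H: refs=J, marked=B G H
Mark F: refs=null null E, marked=B F G H
Mark C: refs=J, marked=B C F G H
Mark D: refs=G K B, marked=B C D F G H
Mark K: refs=F, marked=B C D F G H K
Mark J: refs=B, marked=B C D F G H J K
Mark E: refs=B K, marked=B C D E F G H J K
Unmarked (collected): A I

Answer: A I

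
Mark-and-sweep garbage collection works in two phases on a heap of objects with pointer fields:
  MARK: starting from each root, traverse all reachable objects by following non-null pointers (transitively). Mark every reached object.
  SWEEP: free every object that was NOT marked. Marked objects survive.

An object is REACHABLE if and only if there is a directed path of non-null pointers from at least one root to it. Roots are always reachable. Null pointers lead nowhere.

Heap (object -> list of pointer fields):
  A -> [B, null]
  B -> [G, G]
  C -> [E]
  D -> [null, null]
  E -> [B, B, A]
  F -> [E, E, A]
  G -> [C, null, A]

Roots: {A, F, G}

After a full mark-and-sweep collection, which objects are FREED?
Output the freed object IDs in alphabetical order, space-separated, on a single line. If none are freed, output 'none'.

Roots: A F G
Mark A: refs=B null, marked=A
Mark F: refs=E E A, marked=A F
Mark G: refs=C null A, marked=A F G
Mark B: refs=G G, marked=A B F G
Mark E: refs=B B A, marked=A B E F G
Mark C: refs=E, marked=A B C E F G
Unmarked (collected): D

Answer: D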